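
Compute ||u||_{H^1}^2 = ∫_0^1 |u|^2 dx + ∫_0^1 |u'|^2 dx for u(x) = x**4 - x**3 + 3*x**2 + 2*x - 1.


||u||_{H^1}^2 = 7975/252

The H^1 norm (squared) on an interval (0, L) is
  ||u||_{H^1}^2 = ∫_0^L u(x)^2 dx + ∫_0^L u'(x)^2 dx.
Compute u'(x) = 4*x**3 - 3*x**2 + 6*x + 2.
Then u(x)^2 = x**8 - 2*x**7 + 7*x**6 - 2*x**5 + 3*x**4 + 14*x**3 - 2*x**2 - 4*x + 1 and u'(x)^2 = 16*x**6 - 24*x**5 + 57*x**4 - 20*x**3 + 24*x**2 + 24*x + 4.
Integrate each monomial from 0 to 1 using ∫_0^1 c·x^n dx = c·1^(n+1)/(n+1):
  ∫_0^1 u(x)^2 dx = ∫_0^1 (x^8 - 2*x^7 + 7*x^6 - 2*x^5 + 3*x^4 + 14*x^3 - 2*x^2 - 4*x + 1) dx. Term by term:
    ∫_0^1 x^8 dx = 1/9;  ∫_0^1 -2*x^7 dx = -1/4;  ∫_0^1 7*x^6 dx = 1;
    ∫_0^1 -2*x^5 dx = -1/3;  ∫_0^1 3*x^4 dx = 3/5;  ∫_0^1 14*x^3 dx = 7/2;
    ∫_0^1 -2*x^2 dx = -2/3;  ∫_0^1 -4*x dx = -2;  ∫_0^1 1 dx = 1.
  Sum: 1/9 − 1/4 + 1 − 1/3 + 3/5 + 7/2 − 2/3 − 2 + 1 = 533/180.
  ∫_0^1 u'(x)^2 dx = ∫_0^1 (16*x^6 - 24*x^5 + 57*x^4 - 20*x^3 + 24*x^2 + 24*x + 4) dx. Term by term:
    ∫_0^1 16*x^6 dx = 16/7;  ∫_0^1 -24*x^5 dx = -4;  ∫_0^1 57*x^4 dx = 57/5;
    ∫_0^1 -20*x^3 dx = -5;  ∫_0^1 24*x^2 dx = 8;  ∫_0^1 24*x dx = 12;
    ∫_0^1 4 dx = 4.
  Sum: 16/7 − 4 + 57/5 − 5 + 8 + 12 + 4 = 1004/35.
Adding: ||u||_{H^1}^2 = 533/180 + 1004/35 = 7975/252.


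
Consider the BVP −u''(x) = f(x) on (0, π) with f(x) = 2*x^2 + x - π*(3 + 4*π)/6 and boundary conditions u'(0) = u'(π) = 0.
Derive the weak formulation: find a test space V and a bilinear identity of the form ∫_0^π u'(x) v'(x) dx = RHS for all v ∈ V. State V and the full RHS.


V = H^1(0, π) (no boundary constraint on v; u is determined up to an additive constant); weak form: ∫_0^π u'v' dx = ∫_0^π (2*x^2 + x - π*(3 + 4*π)/6) v dx for all v ∈ V.

Multiply both sides by a test function v and integrate from 0 to π:
  ∫_0^π −u''(x) v(x) dx = ∫_0^π f(x) v(x) dx.
Integrate the LHS by parts once:
  ∫_0^π −u'' v dx = −[u'(x) v(x)]_0^π + ∫_0^π u'(x) v'(x) dx.
Thus ∫_0^π u'(x) v'(x) dx = ∫_0^π f(x) v(x) dx + [u'(x) v(x)]_0^π.
Choose V so that boundary terms are either known or forced to vanish.
u has homogeneous Neumann: u'(0) = u'(π) = 0. So [u' v]_0^π = 0·v(π) − 0·v(0) = 0 for any v; take V = H^1(0, π).
Weak formulation: find u (satisfying any essential BC) such that ∫_0^π u'(x) v'(x) dx = ∫_0^π f v dx for all v ∈ V (homogeneous Neumann, so boundary terms vanish).
Substituting f(x) = 2*x^2 + x - π*(3 + 4*π)/6, the right-hand side is ∫_0^π (2*x^2 + x - π*(3 + 4*π)/6) v dx.
Compatibility check (pure Neumann): taking v ≡ 1 ∈ V gives 0 = ∫_0^π f dx + (0) − (0), i.e. ∫_0^π f dx must equal u'(0) − u'(π) = 0. Indeed ∫_0^π (2*x^2 + x - π*(3 + 4*π)/6) dx = 0, so the data are compatible. The solution is then unique only up to an additive constant (fix it e.g. by requiring ∫_0^π u dx = 0).


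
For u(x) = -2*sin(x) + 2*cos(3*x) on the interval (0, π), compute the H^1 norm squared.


||u||_{H^1(0,π)}^2 = 24*π

u'(x) = -6*sin(3*x) - 2*cos(x).
Expand u² and (u')² and integrate term by term on (0, π), using: for integers n ≥ 1, ∫_0^π sin²(nx) dx = ∫_0^π cos²(nx) dx = π/2; for n ≠ n', ∫_0^π sin(nx)sin(n'x) dx = ∫_0^π cos(nx)cos(n'x) dx = 0; and by product-to-sum, ∫_0^π sin(nx)cos(n'x) dx = ½∫_0^π [sin((n+n')x) + sin((n−n')x)] dx, which is 0 when n+n' is even and 2n/(n²−n'²) when n+n' is odd (it need not vanish on (0, π)).
  u² squared terms: (-2)²·∫sin(x)² dx = 4·π/2 = 2*π;  (2)²·∫cos(3x)² dx = 4·π/2 = 2*π.
  u² cross terms: 2·(-2)·(2)·∫sin(x)·cos(3x) dx = -8·(0) = 0.
  So ∫_0^π u² dx = 2*π + 2*π + 0 = 4*π.
  (u')² squared terms: (-6)²·∫sin(3x)² dx = 36·π/2 = 18*π;  (-2)²·∫cos(x)² dx = 4·π/2 = 2*π.
  (u')² cross terms: 2·(-6)·(-2)·∫sin(3x)·cos(x) dx = 24·(0) = 0.
  So ∫_0^π (u')² dx = 18*π + 2*π + 0 = 20*π.
||u||_{H^1}^2 = (4*π) + (20*π) = 24*π.


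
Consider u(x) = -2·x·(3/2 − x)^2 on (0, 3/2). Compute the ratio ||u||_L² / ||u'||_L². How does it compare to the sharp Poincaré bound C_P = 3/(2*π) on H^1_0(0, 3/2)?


||u||_L² / ||u'||_L² = 3*sqrt(14)/28 < C_P = 3/(2*π).

u(x) = -2·x·(3/2 − x)^2, so u'(x) = 3*(1 - 2*x)*(x - 3/2).
u(x) = -2·x·(3/2 − x)^2 vanishes at x = 0 and x = 3/2, so u ∈ H^1_0(0, 3/2). Differentiate via the product rule and integrate the resulting polynomials term by term.
  ∫_0^3/2 u² dx = ∫_0^3/2 (4*x^6 - 24*x^5 + 54*x^4 - 54*x^3 + 81*x^2/4) dx. Term by term:
    ∫_0^3/2 4*x^6 dx = 2187/224;  ∫_0^3/2 -24*x^5 dx = -729/16;  ∫_0^3/2 54*x^4 dx = 6561/80;
    ∫_0^3/2 -54*x^3 dx = -2187/32;  ∫_0^3/2 81*x^2/4 dx = 729/32.
  Sum: 2187/224 − 729/16 + 6561/80 − 2187/32 + 729/32 = 729/1120.
  ∫_0^3/2 (u')² dx = ∫_0^3/2 (36*x^4 - 144*x^3 + 198*x^2 - 108*x + 81/4) dx. Term by term:
    ∫_0^3/2 36*x^4 dx = 2187/40;  ∫_0^3/2 -144*x^3 dx = -729/4;  ∫_0^3/2 198*x^2 dx = 891/4;
    ∫_0^3/2 -108*x dx = -243/2;  ∫_0^3/2 81/4 dx = 243/8.
  Sum: 2187/40 − 729/4 + 891/4 − 243/2 + 243/8 = 81/20.
∫_0^3/2 u² dx = 729/1120, so ||u||_L² = 27*sqrt(70)/280.
∫_0^3/2 (u')² dx = 81/20, so ||u'||_L² = 9*sqrt(5)/10.
Ratio ||u||_L² / ||u'||_L² = 3*sqrt(14)/28.
Sharp Poincaré constant on H^1_0(0, 3/2) is C_P = L/π = 3/(2*π), achieved by sin(2*π/3·x).
A polynomial bump cannot attain the sharp Poincaré constant (only the first sine eigenfunction does), so the ratio is strictly less than C_P, consistent with ||u||_L² ≤ C_P ||u'||_L².


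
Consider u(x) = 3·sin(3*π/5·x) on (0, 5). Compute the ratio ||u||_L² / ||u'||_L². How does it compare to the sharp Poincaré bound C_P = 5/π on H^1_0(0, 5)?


||u||_L² / ||u'||_L² = 5/(3*π) < C_P = 5/π.

u(x) = 3·sin(3*π/5·x), so u'(x) = 9*π*cos(3*π*x/5)/5.
Writing u(x) = A·sin(kπx/L) with A = 3 and k = 3, use ∫_0^L sin²(kπx/L) dx = L/2 and ∫_0^L cos²(kπx/L) dx = L/2.
u² = 9·sin²(3*π/5·x) and (u')² = 81*π^2/25·cos²(3*π/5·x), and each of sin², cos² integrates to L/2 = 5/2 over (0, 5).
∫_0^5 u² dx = 45/2, so ||u||_L² = 3*sqrt(10)/2.
∫_0^5 (u')² dx = 81*π^2/10, so ||u'||_L² = 9*sqrt(10)*π/10.
Ratio ||u||_L² / ||u'||_L² = 5/(3*π).
Sharp Poincaré constant on H^1_0(0, 5) is C_P = L/π = 5/π, achieved by sin(π/5·x).
This is the k = 3 harmonic; the ratio L/(kπ) is strictly less than C_P = L/π, consistent with the sharp inequality ||u||_L² ≤ C_P ||u'||_L².


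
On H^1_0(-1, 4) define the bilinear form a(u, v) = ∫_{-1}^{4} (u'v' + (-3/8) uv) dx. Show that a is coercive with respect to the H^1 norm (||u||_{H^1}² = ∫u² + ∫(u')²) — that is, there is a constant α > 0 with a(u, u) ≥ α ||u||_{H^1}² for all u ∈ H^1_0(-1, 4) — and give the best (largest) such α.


α = (-75/8 + π^2)/(π^2 + 25)

Coercivity of a(·,·) on H^1_0(-1, 4) means a(u, u) ≥ α ||u||_{H^1}² for every u ∈ H^1_0.
The interval has length L = 5, and Poincaré/coercivity depend only on L. Here a(u, u) = ∫(u')² + (-3/8)·∫u².
Here c = -3/8 < 0 with |c| < (π/L)² = π^2/25, so coercivity still holds. The condition a(u,u) ≥ α||u||_{H^1}² reads (1−α)∫(u')² ≥ (α−c)∫u². Any admissible α is ≤ 1 (rapidly oscillating u have ∫u²/∫(u')² → 0), and α = 1 would force 0 ≥ (1−c)∫u², impossible since c < 1; so 1−α > 0. By the sharp Poincaré inequality on H^1_0 of an interval of length L, ∫(u')² ≥ (π/L)²∫u² with equality for the first sine mode sin(π(x−x₀)/L) (x₀ the left endpoint), so the inequality holds for all u iff (1−α)(π/L)² ≥ α − c, i.e. α ≤ ((π/L)² + c)/((π/L)² + 1) = (1 + c(L/π)²)/(1 + (L/π)²). (Direct route, valid since c ≤ 0: Poincaré gives c∫u² ≥ c(L/π)²∫(u')², so a(u,u) ≥ (1 + c(L/π)²)∫(u')², while ||u||_{H^1}² ≤ (1 + (L/π)²)∫(u')²; dividing yields the same α.) With (π/L)² = π^2/25 and c = -3/8, the largest admissible constant is α = ((π/L)² + c)/((π/L)² + 1).
Simplifying, α = (-75/8 + π^2)/(π^2 + 25).


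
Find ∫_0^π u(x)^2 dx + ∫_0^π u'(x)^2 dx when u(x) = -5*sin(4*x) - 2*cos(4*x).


||u||_{H^1(0,π)}^2 = 493*π/2

u'(x) = 8*sin(4*x) - 20*cos(4*x).
Expand u² and (u')² and integrate term by term on (0, π), using: for integers n ≥ 1, ∫_0^π sin²(nx) dx = ∫_0^π cos²(nx) dx = π/2; for n ≠ n', ∫_0^π sin(nx)sin(n'x) dx = ∫_0^π cos(nx)cos(n'x) dx = 0; and by product-to-sum, ∫_0^π sin(nx)cos(n'x) dx = ½∫_0^π [sin((n+n')x) + sin((n−n')x)] dx, which is 0 when n+n' is even and 2n/(n²−n'²) when n+n' is odd (it need not vanish on (0, π)).
  u² squared terms: (-5)²·∫sin(4x)² dx = 25·π/2 = 25*π/2;  (-2)²·∫cos(4x)² dx = 4·π/2 = 2*π.
  u² cross terms: 2·(-5)·(-2)·∫sin(4x)·cos(4x) dx = 20·(0) = 0.
  So ∫_0^π u² dx = 25*π/2 + 2*π + 0 = 29*π/2.
  (u')² squared terms: (-20)²·∫cos(4x)² dx = 400·π/2 = 200*π;  (8)²·∫sin(4x)² dx = 64·π/2 = 32*π.
  (u')² cross terms: 2·(-20)·(8)·∫cos(4x)·sin(4x) dx = -320·(0) = 0.
  So ∫_0^π (u')² dx = 200*π + 32*π + 0 = 232*π.
||u||_{H^1}^2 = (29*π/2) + (232*π) = 493*π/2.


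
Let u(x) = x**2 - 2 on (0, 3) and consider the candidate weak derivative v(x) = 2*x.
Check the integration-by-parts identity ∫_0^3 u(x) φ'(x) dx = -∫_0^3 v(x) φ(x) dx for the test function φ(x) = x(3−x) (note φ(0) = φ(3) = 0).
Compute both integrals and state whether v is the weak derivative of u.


LHS = -27/2, RHS = -27/2. Yes, v = u' weakly.

u(x) = x**2 - 2, classical derivative u'(x) = 2*x.
φ(x) = x(3−x), so φ'(x) = 3 - 2*x.
Note φ(0) = φ(3) = 0, so the boundary term u·φ vanishes.
LHS = ∫_0^3 u(x) φ'(x) dx = ∫_0^3 (-2*x^3 + 3*x^2 + 4*x - 6) dx. Term by term:
  ∫_0^3 -2*x^3 dx = -81/2;  ∫_0^3 3*x^2 dx = 27;  ∫_0^3 4*x dx = 18;
  ∫_0^3 -6 dx = -18.
Sum: -81/2 + 27 + 18 − 18 = -27/2.
So LHS = -27/2.
∫_0^3 v(x) φ(x) dx = ∫_0^3 (-2*x^3 + 6*x^2) dx. Term by term:
  ∫_0^3 -2*x^3 dx = -81/2;  ∫_0^3 6*x^2 dx = 54.
Sum: -81/2 + 54 = 27/2.
So RHS = -∫_0^3 v(x) φ(x) dx = -27/2.
LHS = RHS, so the identity holds for this test φ.
Moreover u is smooth here and v(x) = u'(x) = 2*x pointwise, so the identity holds for every test function. Hence v is the weak derivative of u.


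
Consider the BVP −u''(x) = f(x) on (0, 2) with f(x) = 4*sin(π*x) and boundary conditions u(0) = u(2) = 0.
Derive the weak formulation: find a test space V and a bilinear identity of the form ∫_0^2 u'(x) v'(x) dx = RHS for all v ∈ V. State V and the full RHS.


V = H^1_0(0, 2) (so v(0) = v(2) = 0); weak form: ∫_0^2 u'v' dx = ∫_0^2 (4*sin(π*x)) v dx for all v ∈ V.

Multiply both sides by a test function v and integrate from 0 to 2:
  ∫_0^2 −u''(x) v(x) dx = ∫_0^2 f(x) v(x) dx.
Integrate the LHS by parts once:
  ∫_0^2 −u'' v dx = −[u'(x) v(x)]_0^2 + ∫_0^2 u'(x) v'(x) dx.
Thus ∫_0^2 u'(x) v'(x) dx = ∫_0^2 f(x) v(x) dx + [u'(x) v(x)]_0^2.
Choose V so that boundary terms are either known or forced to vanish.
u is Dirichlet: u(0) = u(2) = 0. Let V = H^1_0(0, 2); then v(0) = v(2) = 0, and [u' v]_0^2 = 0.
Weak formulation: find u (satisfying any essential BC) such that ∫_0^2 u'(x) v'(x) dx = ∫_0^2 f v dx for all v ∈ V.
Substituting f(x) = 4*sin(π*x), the right-hand side is ∫_0^2 (4*sin(π*x)) v dx.


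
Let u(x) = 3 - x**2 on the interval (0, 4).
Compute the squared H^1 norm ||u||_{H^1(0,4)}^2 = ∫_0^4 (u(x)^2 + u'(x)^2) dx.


||u||_{H^1}^2 = 2972/15

The H^1 norm (squared) on an interval (0, L) is
  ||u||_{H^1}^2 = ∫_0^L u(x)^2 dx + ∫_0^L u'(x)^2 dx.
Compute u'(x) = -2*x.
Then u(x)^2 = x**4 - 6*x**2 + 9 and u'(x)^2 = 4*x**2.
Integrate each monomial from 0 to 4 using ∫_0^4 c·x^n dx = c·4^(n+1)/(n+1):
  ∫_0^4 u(x)^2 dx = ∫_0^4 (x^4 - 6*x^2 + 9) dx. Term by term:
    ∫_0^4 x^4 dx = 1024/5;  ∫_0^4 -6*x^2 dx = -128;  ∫_0^4 9 dx = 36.
  Sum: 1024/5 − 128 + 36 = 564/5.
  ∫_0^4 u'(x)^2 dx = ∫_0^4 (4*x^2) dx. Term by term:
    ∫_0^4 4*x^2 dx = 256/3.
Adding: ||u||_{H^1}^2 = 564/5 + 256/3 = 2972/15.


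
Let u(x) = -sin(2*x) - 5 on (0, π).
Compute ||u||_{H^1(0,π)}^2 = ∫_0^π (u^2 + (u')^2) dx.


||u||_{H^1(0,π)}^2 = 55*π/2

u'(x) = -2*cos(2*x).
Expand u² and (u')² and integrate term by term on (0, π), using: for integers n ≥ 1, ∫_0^π sin²(nx) dx = ∫_0^π cos²(nx) dx = π/2; for n ≠ n', ∫_0^π sin(nx)sin(n'x) dx = ∫_0^π cos(nx)cos(n'x) dx = 0; and by product-to-sum, ∫_0^π sin(nx)cos(n'x) dx = ½∫_0^π [sin((n+n')x) + sin((n−n')x)] dx, which is 0 when n+n' is even and 2n/(n²−n'²) when n+n' is odd (it need not vanish on (0, π)). For the constant mode: ∫_0^π 1 dx = π, ∫_0^π cos(nx) dx = 0, ∫_0^π sin(nx) dx = (1−(−1)^n)/n.
  u² squared terms: (-5)²·∫1 dx = 25·π = 25*π;  (-1)²·∫sin(2x)² dx = 1·π/2 = π/2.
  u² cross terms: 2·(-5)·(-1)·∫1·sin(2x) dx = 10·(0) = 0.
  So ∫_0^π u² dx = 25*π + π/2 + 0 = 51*π/2.
  (u')² squared terms: (-2)²·∫cos(2x)² dx = 4·π/2 = 2*π.
  So ∫_0^π (u')² dx = 2*π.
||u||_{H^1}^2 = (51*π/2) + (2*π) = 55*π/2.


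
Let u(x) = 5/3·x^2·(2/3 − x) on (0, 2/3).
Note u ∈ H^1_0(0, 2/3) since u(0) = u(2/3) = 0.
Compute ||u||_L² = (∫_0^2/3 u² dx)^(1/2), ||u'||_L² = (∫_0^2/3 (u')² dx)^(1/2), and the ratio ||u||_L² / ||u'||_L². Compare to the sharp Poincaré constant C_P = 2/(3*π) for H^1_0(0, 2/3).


||u||_L² / ||u'||_L² = sqrt(14)/21 < C_P = 2/(3*π).

u(x) = 5/3·x^2·(2/3 − x), so u'(x) = 5*x*(4 - 9*x)/9.
u(x) = 5/3·x^2·(2/3 − x) vanishes at x = 0 and x = 2/3, so u ∈ H^1_0(0, 2/3). Differentiate via the product rule and integrate the resulting polynomials term by term.
  ∫_0^2/3 u² dx = ∫_0^2/3 (25*x^6/9 - 100*x^5/27 + 100*x^4/81) dx. Term by term:
    ∫_0^2/3 25*x^6/9 dx = 3200/137781;  ∫_0^2/3 -100*x^5/27 dx = -3200/59049;  ∫_0^2/3 100*x^4/81 dx = 640/19683.
  Sum: 3200/137781 − 3200/59049 + 640/19683 = 640/413343.
  ∫_0^2/3 (u')² dx = ∫_0^2/3 (25*x^4 - 200*x^3/9 + 400*x^2/81) dx. Term by term:
    ∫_0^2/3 25*x^4 dx = 160/243;  ∫_0^2/3 -200*x^3/9 dx = -800/729;  ∫_0^2/3 400*x^2/81 dx = 3200/6561.
  Sum: 160/243 − 800/729 + 3200/6561 = 320/6561.
∫_0^2/3 u² dx = 640/413343, so ||u||_L² = 8*sqrt(70)/1701.
∫_0^2/3 (u')² dx = 320/6561, so ||u'||_L² = 8*sqrt(5)/81.
Ratio ||u||_L² / ||u'||_L² = sqrt(14)/21.
Sharp Poincaré constant on H^1_0(0, 2/3) is C_P = L/π = 2/(3*π), achieved by sin(3*π/2·x).
A polynomial bump cannot attain the sharp Poincaré constant (only the first sine eigenfunction does), so the ratio is strictly less than C_P, consistent with ||u||_L² ≤ C_P ||u'||_L².


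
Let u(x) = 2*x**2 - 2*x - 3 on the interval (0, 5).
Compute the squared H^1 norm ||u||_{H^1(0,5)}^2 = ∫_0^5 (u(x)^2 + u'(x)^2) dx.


||u||_{H^1}^2 = 4795/3

The H^1 norm (squared) on an interval (0, L) is
  ||u||_{H^1}^2 = ∫_0^L u(x)^2 dx + ∫_0^L u'(x)^2 dx.
Compute u'(x) = 4*x - 2.
Then u(x)^2 = 4*x**4 - 8*x**3 - 8*x**2 + 12*x + 9 and u'(x)^2 = 16*x**2 - 16*x + 4.
Integrate each monomial from 0 to 5 using ∫_0^5 c·x^n dx = c·5^(n+1)/(n+1):
  ∫_0^5 u(x)^2 dx = ∫_0^5 (4*x^4 - 8*x^3 - 8*x^2 + 12*x + 9) dx. Term by term:
    ∫_0^5 4*x^4 dx = 2500;  ∫_0^5 -8*x^3 dx = -1250;  ∫_0^5 -8*x^2 dx = -1000/3;
    ∫_0^5 12*x dx = 150;  ∫_0^5 9 dx = 45.
  Sum: 2500 − 1250 − 1000/3 + 150 + 45 = 3335/3.
  ∫_0^5 u'(x)^2 dx = ∫_0^5 (16*x^2 - 16*x + 4) dx. Term by term:
    ∫_0^5 16*x^2 dx = 2000/3;  ∫_0^5 -16*x dx = -200;  ∫_0^5 4 dx = 20.
  Sum: 2000/3 − 200 + 20 = 1460/3.
Adding: ||u||_{H^1}^2 = 3335/3 + 1460/3 = 4795/3.


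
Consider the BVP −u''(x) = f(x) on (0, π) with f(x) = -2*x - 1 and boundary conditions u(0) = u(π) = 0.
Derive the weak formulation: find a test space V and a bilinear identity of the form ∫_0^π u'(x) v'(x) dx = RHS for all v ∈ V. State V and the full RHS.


V = H^1_0(0, π) (so v(0) = v(π) = 0); weak form: ∫_0^π u'v' dx = ∫_0^π (-2*x - 1) v dx for all v ∈ V.

Multiply both sides by a test function v and integrate from 0 to π:
  ∫_0^π −u''(x) v(x) dx = ∫_0^π f(x) v(x) dx.
Integrate the LHS by parts once:
  ∫_0^π −u'' v dx = −[u'(x) v(x)]_0^π + ∫_0^π u'(x) v'(x) dx.
Thus ∫_0^π u'(x) v'(x) dx = ∫_0^π f(x) v(x) dx + [u'(x) v(x)]_0^π.
Choose V so that boundary terms are either known or forced to vanish.
u is Dirichlet: u(0) = u(π) = 0. Let V = H^1_0(0, π); then v(0) = v(π) = 0, and [u' v]_0^π = 0.
Weak formulation: find u (satisfying any essential BC) such that ∫_0^π u'(x) v'(x) dx = ∫_0^π f v dx for all v ∈ V.
Substituting f(x) = -2*x - 1, the right-hand side is ∫_0^π (-2*x - 1) v dx.


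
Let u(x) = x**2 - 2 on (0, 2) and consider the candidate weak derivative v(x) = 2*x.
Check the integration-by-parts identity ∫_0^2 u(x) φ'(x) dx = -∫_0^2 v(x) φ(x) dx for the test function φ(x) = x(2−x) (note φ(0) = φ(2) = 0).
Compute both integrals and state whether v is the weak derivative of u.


LHS = -8/3, RHS = -8/3. Yes, v = u' weakly.

u(x) = x**2 - 2, classical derivative u'(x) = 2*x.
φ(x) = x(2−x), so φ'(x) = 2 - 2*x.
Note φ(0) = φ(2) = 0, so the boundary term u·φ vanishes.
LHS = ∫_0^2 u(x) φ'(x) dx = ∫_0^2 (-2*x^3 + 2*x^2 + 4*x - 4) dx. Term by term:
  ∫_0^2 -2*x^3 dx = -8;  ∫_0^2 2*x^2 dx = 16/3;  ∫_0^2 4*x dx = 8;
  ∫_0^2 -4 dx = -8.
Sum: -8 + 16/3 + 8 − 8 = -8/3.
So LHS = -8/3.
∫_0^2 v(x) φ(x) dx = ∫_0^2 (-2*x^3 + 4*x^2) dx. Term by term:
  ∫_0^2 -2*x^3 dx = -8;  ∫_0^2 4*x^2 dx = 32/3.
Sum: -8 + 32/3 = 8/3.
So RHS = -∫_0^2 v(x) φ(x) dx = -8/3.
LHS = RHS, so the identity holds for this test φ.
Moreover u is smooth here and v(x) = u'(x) = 2*x pointwise, so the identity holds for every test function. Hence v is the weak derivative of u.


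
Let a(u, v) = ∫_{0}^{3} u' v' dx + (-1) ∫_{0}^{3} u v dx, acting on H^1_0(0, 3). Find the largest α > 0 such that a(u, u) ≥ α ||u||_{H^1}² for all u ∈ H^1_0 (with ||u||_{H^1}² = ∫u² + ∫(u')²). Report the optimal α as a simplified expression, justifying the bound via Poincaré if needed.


α = (-9 + π^2)/(9 + π^2)

Coercivity of a(·,·) on H^1_0(0, 3) means a(u, u) ≥ α ||u||_{H^1}² for every u ∈ H^1_0.
The interval has length L = 3, and Poincaré/coercivity depend only on L. Here a(u, u) = ∫(u')² + (-1)·∫u².
Here c = -1 < 0 with |c| < (π/L)² = π^2/9, so coercivity still holds. The condition a(u,u) ≥ α||u||_{H^1}² reads (1−α)∫(u')² ≥ (α−c)∫u². Any admissible α is ≤ 1 (rapidly oscillating u have ∫u²/∫(u')² → 0), and α = 1 would force 0 ≥ (1−c)∫u², impossible since c < 1; so 1−α > 0. By the sharp Poincaré inequality on H^1_0 of an interval of length L, ∫(u')² ≥ (π/L)²∫u² with equality for the first sine mode sin(π(x−x₀)/L) (x₀ the left endpoint), so the inequality holds for all u iff (1−α)(π/L)² ≥ α − c, i.e. α ≤ ((π/L)² + c)/((π/L)² + 1) = (1 + c(L/π)²)/(1 + (L/π)²). (Direct route, valid since c ≤ 0: Poincaré gives c∫u² ≥ c(L/π)²∫(u')², so a(u,u) ≥ (1 + c(L/π)²)∫(u')², while ||u||_{H^1}² ≤ (1 + (L/π)²)∫(u')²; dividing yields the same α.) With (π/L)² = π^2/9 and c = -1, the largest admissible constant is α = ((π/L)² + c)/((π/L)² + 1).
Simplifying, α = (-9 + π^2)/(9 + π^2).


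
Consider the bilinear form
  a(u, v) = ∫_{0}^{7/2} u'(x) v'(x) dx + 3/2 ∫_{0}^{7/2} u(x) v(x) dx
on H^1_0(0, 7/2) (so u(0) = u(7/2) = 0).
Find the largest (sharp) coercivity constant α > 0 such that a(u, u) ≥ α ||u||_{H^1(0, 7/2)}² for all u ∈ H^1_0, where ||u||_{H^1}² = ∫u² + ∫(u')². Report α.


α = 1

Coercivity of a(·,·) on H^1_0(0, 7/2) means a(u, u) ≥ α ||u||_{H^1}² for every u ∈ H^1_0.
The interval has length L = 7/2, and Poincaré/coercivity depend only on L. Here a(u, u) = ∫(u')² + (3/2)·∫u².
Here c = 3/2 ≥ 1, so a(u,u) = ∫(u')² + c∫u² ≥ ∫(u')² + ∫u² = ||u||_{H^1}², i.e. α = 1 works. No larger α is possible: a(u,u) ≥ α||u||_{H^1}² means (1−α)∫(u')² ≥ (α−c)∫u², and for the modes u_n = sin(nπ(x−x₀)/L) (x₀ the left endpoint) one has ∫u_n²/∫(u_n')² = (L/(nπ))² → 0, so a(u_n,u_n)/||u_n||_{H^1}² → 1. Hence the optimal constant is α = 1.
Therefore α = 1.


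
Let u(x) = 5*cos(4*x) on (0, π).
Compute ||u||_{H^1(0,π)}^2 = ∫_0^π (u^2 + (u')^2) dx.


||u||_{H^1(0,π)}^2 = 425*π/2

u'(x) = -20*sin(4*x).
Expand u² and (u')² and integrate term by term on (0, π), using: for integers n ≥ 1, ∫_0^π sin²(nx) dx = ∫_0^π cos²(nx) dx = π/2; for n ≠ n', ∫_0^π sin(nx)sin(n'x) dx = ∫_0^π cos(nx)cos(n'x) dx = 0; and by product-to-sum, ∫_0^π sin(nx)cos(n'x) dx = ½∫_0^π [sin((n+n')x) + sin((n−n')x)] dx, which is 0 when n+n' is even and 2n/(n²−n'²) when n+n' is odd (it need not vanish on (0, π)).
  u² squared terms: (5)²·∫cos(4x)² dx = 25·π/2 = 25*π/2.
  So ∫_0^π u² dx = 25*π/2.
  (u')² squared terms: (-20)²·∫sin(4x)² dx = 400·π/2 = 200*π.
  So ∫_0^π (u')² dx = 200*π.
||u||_{H^1}^2 = (25*π/2) + (200*π) = 425*π/2.


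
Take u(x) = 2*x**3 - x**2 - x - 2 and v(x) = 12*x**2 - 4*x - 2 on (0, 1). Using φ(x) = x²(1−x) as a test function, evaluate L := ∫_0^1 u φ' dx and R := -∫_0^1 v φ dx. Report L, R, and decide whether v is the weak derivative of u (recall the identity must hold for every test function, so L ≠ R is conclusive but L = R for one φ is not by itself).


LHS = -1/60, RHS = -1/30. No, v is not the weak derivative of u.

u(x) = 2*x**3 - x**2 - x - 2, classical derivative u'(x) = 6*x**2 - 2*x - 1.
φ(x) = x²(1−x), so φ'(x) = x*(2 - 3*x).
Note φ(0) = φ(1) = 0, so the boundary term u·φ vanishes.
LHS = ∫_0^1 u(x) φ'(x) dx = ∫_0^1 (-6*x^5 + 7*x^4 + x^3 + 4*x^2 - 4*x) dx. Term by term:
  ∫_0^1 -6*x^5 dx = -1;  ∫_0^1 7*x^4 dx = 7/5;  ∫_0^1 x^3 dx = 1/4;
  ∫_0^1 4*x^2 dx = 4/3;  ∫_0^1 -4*x dx = -2.
Sum: -1 + 7/5 + 1/4 + 4/3 − 2 = -1/60.
So LHS = -1/60.
∫_0^1 v(x) φ(x) dx = ∫_0^1 (-12*x^5 + 16*x^4 - 2*x^3 - 2*x^2) dx. Term by term:
  ∫_0^1 -12*x^5 dx = -2;  ∫_0^1 16*x^4 dx = 16/5;  ∫_0^1 -2*x^3 dx = -1/2;
  ∫_0^1 -2*x^2 dx = -2/3.
Sum: -2 + 16/5 − 1/2 − 2/3 = 1/30.
So RHS = -∫_0^1 v(x) φ(x) dx = -1/30.
LHS − RHS = 1/60 ≠ 0, so the identity fails.
(For a valid weak derivative the identity must hold for EVERY test function, in particular this one. The failure shows v is NOT the weak derivative of u.)
Correct weak derivative would be u'(x) = 6*x**2 - 2*x - 1.


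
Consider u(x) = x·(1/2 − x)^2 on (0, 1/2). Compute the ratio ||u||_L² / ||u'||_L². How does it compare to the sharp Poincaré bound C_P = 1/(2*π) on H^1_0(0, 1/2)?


||u||_L² / ||u'||_L² = sqrt(14)/28 < C_P = 1/(2*π).

u(x) = x·(1/2 − x)^2, so u'(x) = (2*x - 1)*(6*x - 1)/4.
u(x) = x·(1/2 − x)^2 vanishes at x = 0 and x = 1/2, so u ∈ H^1_0(0, 1/2). Differentiate via the product rule and integrate the resulting polynomials term by term.
  ∫_0^1/2 u² dx = ∫_0^1/2 (x^6 - 2*x^5 + 3*x^4/2 - x^3/2 + x^2/16) dx. Term by term:
    ∫_0^1/2 x^6 dx = 1/896;  ∫_0^1/2 -2*x^5 dx = -1/192;  ∫_0^1/2 3*x^4/2 dx = 3/320;
    ∫_0^1/2 -x^3/2 dx = -1/128;  ∫_0^1/2 x^2/16 dx = 1/384.
  Sum: 1/896 − 1/192 + 3/320 − 1/128 + 1/384 = 1/13440.
  ∫_0^1/2 (u')² dx = ∫_0^1/2 (9*x^4 - 12*x^3 + 11*x^2/2 - x + 1/16) dx. Term by term:
    ∫_0^1/2 9*x^4 dx = 9/160;  ∫_0^1/2 -12*x^3 dx = -3/16;  ∫_0^1/2 11*x^2/2 dx = 11/48;
    ∫_0^1/2 -x dx = -1/8;  ∫_0^1/2 1/16 dx = 1/32.
  Sum: 9/160 − 3/16 + 11/48 − 1/8 + 1/32 = 1/240.
∫_0^1/2 u² dx = 1/13440, so ||u||_L² = sqrt(210)/1680.
∫_0^1/2 (u')² dx = 1/240, so ||u'||_L² = sqrt(15)/60.
Ratio ||u||_L² / ||u'||_L² = sqrt(14)/28.
Sharp Poincaré constant on H^1_0(0, 1/2) is C_P = L/π = 1/(2*π), achieved by sin(2*π·x).
A polynomial bump cannot attain the sharp Poincaré constant (only the first sine eigenfunction does), so the ratio is strictly less than C_P, consistent with ||u||_L² ≤ C_P ||u'||_L².


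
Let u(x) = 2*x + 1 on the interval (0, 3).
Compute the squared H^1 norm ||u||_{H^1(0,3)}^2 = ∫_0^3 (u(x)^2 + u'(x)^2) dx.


||u||_{H^1}^2 = 69

The H^1 norm (squared) on an interval (0, L) is
  ||u||_{H^1}^2 = ∫_0^L u(x)^2 dx + ∫_0^L u'(x)^2 dx.
Compute u'(x) = 2.
Then u(x)^2 = 4*x**2 + 4*x + 1 and u'(x)^2 = 4.
Integrate each monomial from 0 to 3 using ∫_0^3 c·x^n dx = c·3^(n+1)/(n+1):
  ∫_0^3 u(x)^2 dx = ∫_0^3 (4*x^2 + 4*x + 1) dx. Term by term:
    ∫_0^3 4*x^2 dx = 36;  ∫_0^3 4*x dx = 18;  ∫_0^3 1 dx = 3.
  Sum: 36 + 18 + 3 = 57.
  ∫_0^3 u'(x)^2 dx = ∫_0^3 (4) dx. Term by term:
    ∫_0^3 4 dx = 12.
Adding: ||u||_{H^1}^2 = 57 + 12 = 69.


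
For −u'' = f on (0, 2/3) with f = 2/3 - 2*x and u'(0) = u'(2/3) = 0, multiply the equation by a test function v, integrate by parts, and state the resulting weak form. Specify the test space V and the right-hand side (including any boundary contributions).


V = H^1(0, 2/3) (no boundary constraint on v; u is determined up to an additive constant); weak form: ∫_0^2/3 u'v' dx = ∫_0^2/3 (2/3 - 2*x) v dx for all v ∈ V.

Multiply both sides by a test function v and integrate from 0 to 2/3:
  ∫_0^2/3 −u''(x) v(x) dx = ∫_0^2/3 f(x) v(x) dx.
Integrate the LHS by parts once:
  ∫_0^2/3 −u'' v dx = −[u'(x) v(x)]_0^2/3 + ∫_0^2/3 u'(x) v'(x) dx.
Thus ∫_0^2/3 u'(x) v'(x) dx = ∫_0^2/3 f(x) v(x) dx + [u'(x) v(x)]_0^2/3.
Choose V so that boundary terms are either known or forced to vanish.
u has homogeneous Neumann: u'(0) = u'(2/3) = 0. So [u' v]_0^2/3 = 0·v(2/3) − 0·v(0) = 0 for any v; take V = H^1(0, 2/3).
Weak formulation: find u (satisfying any essential BC) such that ∫_0^2/3 u'(x) v'(x) dx = ∫_0^2/3 f v dx for all v ∈ V (homogeneous Neumann, so boundary terms vanish).
Substituting f(x) = 2/3 - 2*x, the right-hand side is ∫_0^2/3 (2/3 - 2*x) v dx.
Compatibility check (pure Neumann): taking v ≡ 1 ∈ V gives 0 = ∫_0^2/3 f dx + (0) − (0), i.e. ∫_0^2/3 f dx must equal u'(0) − u'(2/3) = 0. Indeed ∫_0^2/3 (2/3 - 2*x) dx = 0, so the data are compatible. The solution is then unique only up to an additive constant (fix it e.g. by requiring ∫_0^2/3 u dx = 0).


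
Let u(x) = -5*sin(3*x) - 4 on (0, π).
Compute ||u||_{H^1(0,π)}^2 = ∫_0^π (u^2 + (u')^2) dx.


||u||_{H^1(0,π)}^2 = 80/3 + 141*π

u'(x) = -15*cos(3*x).
Expand u² and (u')² and integrate term by term on (0, π), using: for integers n ≥ 1, ∫_0^π sin²(nx) dx = ∫_0^π cos²(nx) dx = π/2; for n ≠ n', ∫_0^π sin(nx)sin(n'x) dx = ∫_0^π cos(nx)cos(n'x) dx = 0; and by product-to-sum, ∫_0^π sin(nx)cos(n'x) dx = ½∫_0^π [sin((n+n')x) + sin((n−n')x)] dx, which is 0 when n+n' is even and 2n/(n²−n'²) when n+n' is odd (it need not vanish on (0, π)). For the constant mode: ∫_0^π 1 dx = π, ∫_0^π cos(nx) dx = 0, ∫_0^π sin(nx) dx = (1−(−1)^n)/n.
  u² squared terms: (-4)²·∫1 dx = 16·π = 16*π;  (-5)²·∫sin(3x)² dx = 25·π/2 = 25*π/2.
  u² cross terms: 2·(-4)·(-5)·∫1·sin(3x) dx = 40·(2/3) = 80/3.
  So ∫_0^π u² dx = 16*π + 25*π/2 + 80/3 = 80/3 + 57*π/2.
  (u')² squared terms: (-15)²·∫cos(3x)² dx = 225·π/2 = 225*π/2.
  So ∫_0^π (u')² dx = 225*π/2.
||u||_{H^1}^2 = (80/3 + 57*π/2) + (225*π/2) = 80/3 + 141*π.


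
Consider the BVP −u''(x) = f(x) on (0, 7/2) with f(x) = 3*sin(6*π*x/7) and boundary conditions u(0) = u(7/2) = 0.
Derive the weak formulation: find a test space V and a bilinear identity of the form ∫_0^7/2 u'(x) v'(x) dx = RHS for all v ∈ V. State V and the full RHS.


V = H^1_0(0, 7/2) (so v(0) = v(7/2) = 0); weak form: ∫_0^7/2 u'v' dx = ∫_0^7/2 (3*sin(6*π*x/7)) v dx for all v ∈ V.

Multiply both sides by a test function v and integrate from 0 to 7/2:
  ∫_0^7/2 −u''(x) v(x) dx = ∫_0^7/2 f(x) v(x) dx.
Integrate the LHS by parts once:
  ∫_0^7/2 −u'' v dx = −[u'(x) v(x)]_0^7/2 + ∫_0^7/2 u'(x) v'(x) dx.
Thus ∫_0^7/2 u'(x) v'(x) dx = ∫_0^7/2 f(x) v(x) dx + [u'(x) v(x)]_0^7/2.
Choose V so that boundary terms are either known or forced to vanish.
u is Dirichlet: u(0) = u(7/2) = 0. Let V = H^1_0(0, 7/2); then v(0) = v(7/2) = 0, and [u' v]_0^7/2 = 0.
Weak formulation: find u (satisfying any essential BC) such that ∫_0^7/2 u'(x) v'(x) dx = ∫_0^7/2 f v dx for all v ∈ V.
Substituting f(x) = 3*sin(6*π*x/7), the right-hand side is ∫_0^7/2 (3*sin(6*π*x/7)) v dx.


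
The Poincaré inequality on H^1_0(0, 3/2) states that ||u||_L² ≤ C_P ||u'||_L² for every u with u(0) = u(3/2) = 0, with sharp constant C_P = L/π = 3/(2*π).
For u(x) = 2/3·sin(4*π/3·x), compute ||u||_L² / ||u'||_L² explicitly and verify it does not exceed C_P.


||u||_L² / ||u'||_L² = 3/(4*π) < C_P = 3/(2*π).

u(x) = 2/3·sin(4*π/3·x), so u'(x) = 8*π*cos(4*π*x/3)/9.
Writing u(x) = A·sin(kπx/L) with A = 2/3 and k = 2, use ∫_0^L sin²(kπx/L) dx = L/2 and ∫_0^L cos²(kπx/L) dx = L/2.
u² = 4/9·sin²(4*π/3·x) and (u')² = 64*π^2/81·cos²(4*π/3·x), and each of sin², cos² integrates to L/2 = 3/4 over (0, 3/2).
∫_0^3/2 u² dx = 1/3, so ||u||_L² = sqrt(3)/3.
∫_0^3/2 (u')² dx = 16*π^2/27, so ||u'||_L² = 4*sqrt(3)*π/9.
Ratio ||u||_L² / ||u'||_L² = 3/(4*π).
Sharp Poincaré constant on H^1_0(0, 3/2) is C_P = L/π = 3/(2*π), achieved by sin(2*π/3·x).
This is the k = 2 harmonic; the ratio L/(kπ) is strictly less than C_P = L/π, consistent with the sharp inequality ||u||_L² ≤ C_P ||u'||_L².


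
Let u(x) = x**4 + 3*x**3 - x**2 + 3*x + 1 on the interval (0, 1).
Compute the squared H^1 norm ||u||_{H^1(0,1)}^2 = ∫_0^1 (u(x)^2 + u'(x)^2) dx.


||u||_{H^1}^2 = 74357/1260

The H^1 norm (squared) on an interval (0, L) is
  ||u||_{H^1}^2 = ∫_0^L u(x)^2 dx + ∫_0^L u'(x)^2 dx.
Compute u'(x) = 4*x**3 + 9*x**2 - 2*x + 3.
Then u(x)^2 = x**8 + 6*x**7 + 7*x**6 + 21*x**4 + 7*x**2 + 6*x + 1 and u'(x)^2 = 16*x**6 + 72*x**5 + 65*x**4 - 12*x**3 + 58*x**2 - 12*x + 9.
Integrate each monomial from 0 to 1 using ∫_0^1 c·x^n dx = c·1^(n+1)/(n+1):
  ∫_0^1 u(x)^2 dx = ∫_0^1 (x^8 + 6*x^7 + 7*x^6 + 21*x^4 + 7*x^2 + 6*x + 1) dx. Term by term:
    ∫_0^1 x^8 dx = 1/9;  ∫_0^1 6*x^7 dx = 3/4;  ∫_0^1 7*x^6 dx = 1;
    ∫_0^1 21*x^4 dx = 21/5;  ∫_0^1 7*x^2 dx = 7/3;  ∫_0^1 6*x dx = 3;
    ∫_0^1 1 dx = 1.
  Sum: 1/9 + 3/4 + 1 + 21/5 + 7/3 + 3 + 1 = 2231/180.
  ∫_0^1 u'(x)^2 dx = ∫_0^1 (16*x^6 + 72*x^5 + 65*x^4 - 12*x^3 + 58*x^2 - 12*x + 9) dx. Term by term:
    ∫_0^1 16*x^6 dx = 16/7;  ∫_0^1 72*x^5 dx = 12;  ∫_0^1 65*x^4 dx = 13;
    ∫_0^1 -12*x^3 dx = -3;  ∫_0^1 58*x^2 dx = 58/3;  ∫_0^1 -12*x dx = -6;
    ∫_0^1 9 dx = 9.
  Sum: 16/7 + 12 + 13 − 3 + 58/3 − 6 + 9 = 979/21.
Adding: ||u||_{H^1}^2 = 2231/180 + 979/21 = 74357/1260.


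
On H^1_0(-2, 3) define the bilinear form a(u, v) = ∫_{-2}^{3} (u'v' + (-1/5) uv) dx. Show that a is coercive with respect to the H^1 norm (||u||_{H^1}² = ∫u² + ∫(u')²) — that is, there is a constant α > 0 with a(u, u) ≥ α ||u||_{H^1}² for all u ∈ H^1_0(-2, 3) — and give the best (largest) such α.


α = (-5 + π^2)/(π^2 + 25)

Coercivity of a(·,·) on H^1_0(-2, 3) means a(u, u) ≥ α ||u||_{H^1}² for every u ∈ H^1_0.
The interval has length L = 5, and Poincaré/coercivity depend only on L. Here a(u, u) = ∫(u')² + (-1/5)·∫u².
Here c = -1/5 < 0 with |c| < (π/L)² = π^2/25, so coercivity still holds. The condition a(u,u) ≥ α||u||_{H^1}² reads (1−α)∫(u')² ≥ (α−c)∫u². Any admissible α is ≤ 1 (rapidly oscillating u have ∫u²/∫(u')² → 0), and α = 1 would force 0 ≥ (1−c)∫u², impossible since c < 1; so 1−α > 0. By the sharp Poincaré inequality on H^1_0 of an interval of length L, ∫(u')² ≥ (π/L)²∫u² with equality for the first sine mode sin(π(x−x₀)/L) (x₀ the left endpoint), so the inequality holds for all u iff (1−α)(π/L)² ≥ α − c, i.e. α ≤ ((π/L)² + c)/((π/L)² + 1) = (1 + c(L/π)²)/(1 + (L/π)²). (Direct route, valid since c ≤ 0: Poincaré gives c∫u² ≥ c(L/π)²∫(u')², so a(u,u) ≥ (1 + c(L/π)²)∫(u')², while ||u||_{H^1}² ≤ (1 + (L/π)²)∫(u')²; dividing yields the same α.) With (π/L)² = π^2/25 and c = -1/5, the largest admissible constant is α = ((π/L)² + c)/((π/L)² + 1).
Simplifying, α = (-5 + π^2)/(π^2 + 25).


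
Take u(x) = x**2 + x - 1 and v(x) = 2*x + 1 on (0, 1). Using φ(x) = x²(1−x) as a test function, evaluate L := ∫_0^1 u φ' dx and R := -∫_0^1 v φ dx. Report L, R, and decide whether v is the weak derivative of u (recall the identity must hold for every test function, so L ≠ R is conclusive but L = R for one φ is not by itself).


LHS = -11/60, RHS = -11/60. Yes, v = u' weakly.

u(x) = x**2 + x - 1, classical derivative u'(x) = 2*x + 1.
φ(x) = x²(1−x), so φ'(x) = x*(2 - 3*x).
Note φ(0) = φ(1) = 0, so the boundary term u·φ vanishes.
LHS = ∫_0^1 u(x) φ'(x) dx = ∫_0^1 (-3*x^4 - x^3 + 5*x^2 - 2*x) dx. Term by term:
  ∫_0^1 -3*x^4 dx = -3/5;  ∫_0^1 -x^3 dx = -1/4;  ∫_0^1 5*x^2 dx = 5/3;
  ∫_0^1 -2*x dx = -1.
Sum: -3/5 − 1/4 + 5/3 − 1 = -11/60.
So LHS = -11/60.
∫_0^1 v(x) φ(x) dx = ∫_0^1 (-2*x^4 + x^3 + x^2) dx. Term by term:
  ∫_0^1 -2*x^4 dx = -2/5;  ∫_0^1 x^3 dx = 1/4;  ∫_0^1 x^2 dx = 1/3.
Sum: -2/5 + 1/4 + 1/3 = 11/60.
So RHS = -∫_0^1 v(x) φ(x) dx = -11/60.
LHS = RHS, so the identity holds for this test φ.
Moreover u is smooth here and v(x) = u'(x) = 2*x + 1 pointwise, so the identity holds for every test function. Hence v is the weak derivative of u.


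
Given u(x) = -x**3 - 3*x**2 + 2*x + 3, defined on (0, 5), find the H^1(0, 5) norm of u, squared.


||u||_{H^1}^2 = 1624555/42

The H^1 norm (squared) on an interval (0, L) is
  ||u||_{H^1}^2 = ∫_0^L u(x)^2 dx + ∫_0^L u'(x)^2 dx.
Compute u'(x) = -3*x**2 - 6*x + 2.
Then u(x)^2 = x**6 + 6*x**5 + 5*x**4 - 18*x**3 - 14*x**2 + 12*x + 9 and u'(x)^2 = 9*x**4 + 36*x**3 + 24*x**2 - 24*x + 4.
Integrate each monomial from 0 to 5 using ∫_0^5 c·x^n dx = c·5^(n+1)/(n+1):
  ∫_0^5 u(x)^2 dx = ∫_0^5 (x^6 + 6*x^5 + 5*x^4 - 18*x^3 - 14*x^2 + 12*x + 9) dx. Term by term:
    ∫_0^5 x^6 dx = 78125/7;  ∫_0^5 6*x^5 dx = 15625;  ∫_0^5 5*x^4 dx = 3125;
    ∫_0^5 -18*x^3 dx = -5625/2;  ∫_0^5 -14*x^2 dx = -1750/3;  ∫_0^5 12*x dx = 150;
    ∫_0^5 9 dx = 45.
  Sum: 78125/7 + 15625 + 3125 − 5625/2 − 1750/3 + 150 + 45 = 1121815/42.
  ∫_0^5 u'(x)^2 dx = ∫_0^5 (9*x^4 + 36*x^3 + 24*x^2 - 24*x + 4) dx. Term by term:
    ∫_0^5 9*x^4 dx = 5625;  ∫_0^5 36*x^3 dx = 5625;  ∫_0^5 24*x^2 dx = 1000;
    ∫_0^5 -24*x dx = -300;  ∫_0^5 4 dx = 20.
  Sum: 5625 + 5625 + 1000 − 300 + 20 = 11970.
Adding: ||u||_{H^1}^2 = 1121815/42 + 11970 = 1624555/42.


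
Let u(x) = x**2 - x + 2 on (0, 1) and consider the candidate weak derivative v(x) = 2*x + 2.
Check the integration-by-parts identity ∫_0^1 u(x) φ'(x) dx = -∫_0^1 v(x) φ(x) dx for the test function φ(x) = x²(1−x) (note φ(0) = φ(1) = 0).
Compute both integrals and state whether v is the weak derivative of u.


LHS = -1/60, RHS = -4/15. No, v is not the weak derivative of u.

u(x) = x**2 - x + 2, classical derivative u'(x) = 2*x - 1.
φ(x) = x²(1−x), so φ'(x) = x*(2 - 3*x).
Note φ(0) = φ(1) = 0, so the boundary term u·φ vanishes.
LHS = ∫_0^1 u(x) φ'(x) dx = ∫_0^1 (-3*x^4 + 5*x^3 - 8*x^2 + 4*x) dx. Term by term:
  ∫_0^1 -3*x^4 dx = -3/5;  ∫_0^1 5*x^3 dx = 5/4;  ∫_0^1 -8*x^2 dx = -8/3;
  ∫_0^1 4*x dx = 2.
Sum: -3/5 + 5/4 − 8/3 + 2 = -1/60.
So LHS = -1/60.
∫_0^1 v(x) φ(x) dx = ∫_0^1 (-2*x^4 + 2*x^2) dx. Term by term:
  ∫_0^1 -2*x^4 dx = -2/5;  ∫_0^1 2*x^2 dx = 2/3.
Sum: -2/5 + 2/3 = 4/15.
So RHS = -∫_0^1 v(x) φ(x) dx = -4/15.
LHS − RHS = 1/4 ≠ 0, so the identity fails.
(For a valid weak derivative the identity must hold for EVERY test function, in particular this one. The failure shows v is NOT the weak derivative of u.)
Correct weak derivative would be u'(x) = 2*x - 1.


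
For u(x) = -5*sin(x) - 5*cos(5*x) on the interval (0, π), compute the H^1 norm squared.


||u||_{H^1(0,π)}^2 = 350*π

u'(x) = 25*sin(5*x) - 5*cos(x).
Expand u² and (u')² and integrate term by term on (0, π), using: for integers n ≥ 1, ∫_0^π sin²(nx) dx = ∫_0^π cos²(nx) dx = π/2; for n ≠ n', ∫_0^π sin(nx)sin(n'x) dx = ∫_0^π cos(nx)cos(n'x) dx = 0; and by product-to-sum, ∫_0^π sin(nx)cos(n'x) dx = ½∫_0^π [sin((n+n')x) + sin((n−n')x)] dx, which is 0 when n+n' is even and 2n/(n²−n'²) when n+n' is odd (it need not vanish on (0, π)).
  u² squared terms: (-5)²·∫cos(5x)² dx = 25·π/2 = 25*π/2;  (-5)²·∫sin(x)² dx = 25·π/2 = 25*π/2.
  u² cross terms: 2·(-5)·(-5)·∫cos(5x)·sin(x) dx = 50·(0) = 0.
  So ∫_0^π u² dx = 25*π/2 + 25*π/2 + 0 = 25*π.
  (u')² squared terms: (-5)²·∫cos(x)² dx = 25·π/2 = 25*π/2;  (25)²·∫sin(5x)² dx = 625·π/2 = 625*π/2.
  (u')² cross terms: 2·(-5)·(25)·∫cos(x)·sin(5x) dx = -250·(0) = 0.
  So ∫_0^π (u')² dx = 25*π/2 + 625*π/2 + 0 = 325*π.
||u||_{H^1}^2 = (25*π) + (325*π) = 350*π.


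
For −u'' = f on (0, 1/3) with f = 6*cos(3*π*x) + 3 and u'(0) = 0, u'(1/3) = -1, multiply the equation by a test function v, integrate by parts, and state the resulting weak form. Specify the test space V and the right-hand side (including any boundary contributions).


V = H^1(0, 1/3) (v unrestricted at boundary; u is determined up to an additive constant); weak form: ∫_0^1/3 u'v' dx = ∫_0^1/3 (6*cos(3*π*x) + 3) v dx − v(1/3) for all v ∈ V.

Multiply both sides by a test function v and integrate from 0 to 1/3:
  ∫_0^1/3 −u''(x) v(x) dx = ∫_0^1/3 f(x) v(x) dx.
Integrate the LHS by parts once:
  ∫_0^1/3 −u'' v dx = −[u'(x) v(x)]_0^1/3 + ∫_0^1/3 u'(x) v'(x) dx.
Thus ∫_0^1/3 u'(x) v'(x) dx = ∫_0^1/3 f(x) v(x) dx + [u'(x) v(x)]_0^1/3.
Choose V so that boundary terms are either known or forced to vanish.
u has inhomogeneous Neumann u'(0) = 0, u'(1/3) = -1. [u' v]_0^1/3 = (-1)·v(1/3) − (0)·v(0) = − v(1/3). Take V = H^1(0, 1/3); boundary term becomes part of RHS.
Weak formulation: find u (satisfying any essential BC) such that ∫_0^1/3 u'(x) v'(x) dx = ∫_0^1/3 f v dx − v(1/3) for all v ∈ V (Neumann data are natural BCs: they enter the RHS as boundary terms).
Substituting f(x) = 6*cos(3*π*x) + 3, the right-hand side is ∫_0^1/3 (6*cos(3*π*x) + 3) v dx − v(1/3).
Compatibility check (pure Neumann): taking v ≡ 1 ∈ V gives 0 = ∫_0^1/3 f dx + (-1) − (0), i.e. ∫_0^1/3 f dx must equal u'(0) − u'(1/3) = 1. Indeed ∫_0^1/3 (6*cos(3*π*x) + 3) dx = 1, so the data are compatible. The solution is then unique only up to an additive constant (fix it e.g. by requiring ∫_0^1/3 u dx = 0).


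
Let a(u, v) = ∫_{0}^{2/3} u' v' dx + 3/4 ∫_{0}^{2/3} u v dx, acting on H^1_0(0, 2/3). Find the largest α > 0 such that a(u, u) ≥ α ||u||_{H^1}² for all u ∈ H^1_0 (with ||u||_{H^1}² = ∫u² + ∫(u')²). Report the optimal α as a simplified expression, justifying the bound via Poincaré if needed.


α = 3*(1 + 3*π^2)/(4 + 9*π^2)

Coercivity of a(·,·) on H^1_0(0, 2/3) means a(u, u) ≥ α ||u||_{H^1}² for every u ∈ H^1_0.
The interval has length L = 2/3, and Poincaré/coercivity depend only on L. Here a(u, u) = ∫(u')² + (3/4)·∫u².
Here 0 < c = 3/4 < 1. The condition a(u,u) ≥ α||u||_{H^1}² reads (1−α)∫(u')² ≥ (α−c)∫u². Any admissible α is ≤ 1 (rapidly oscillating u have ∫u²/∫(u')² → 0), and α = 1 would force 0 ≥ (1−c)∫u², impossible since c < 1; so 1−α > 0. By the sharp Poincaré inequality on H^1_0 of an interval of length L, ∫(u')² ≥ (π/L)²∫u² with equality for the first sine mode sin(π(x−x₀)/L) (x₀ the left endpoint), so the inequality holds for all u iff (1−α)(π/L)² ≥ α − c, i.e. α ≤ ((π/L)² + c)/((π/L)² + 1) = (1 + c(L/π)²)/(1 + (L/π)²). With (π/L)² = 9*π^2/4 and c = 3/4, the largest admissible constant is α = ((π/L)² + c)/((π/L)² + 1).
Simplifying, α = 3*(1 + 3*π^2)/(4 + 9*π^2).


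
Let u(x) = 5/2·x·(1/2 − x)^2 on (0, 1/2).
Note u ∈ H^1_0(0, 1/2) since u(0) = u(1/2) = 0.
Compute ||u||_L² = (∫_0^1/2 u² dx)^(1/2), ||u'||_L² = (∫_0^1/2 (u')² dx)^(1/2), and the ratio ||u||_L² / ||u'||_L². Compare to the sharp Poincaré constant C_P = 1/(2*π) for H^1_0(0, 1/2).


||u||_L² / ||u'||_L² = sqrt(14)/28 < C_P = 1/(2*π).

u(x) = 5/2·x·(1/2 − x)^2, so u'(x) = 15*x^2/2 - 5*x + 5/8.
u(x) = 5/2·x·(1/2 − x)^2 vanishes at x = 0 and x = 1/2, so u ∈ H^1_0(0, 1/2). Differentiate via the product rule and integrate the resulting polynomials term by term.
  ∫_0^1/2 u² dx = ∫_0^1/2 (25*x^6/4 - 25*x^5/2 + 75*x^4/8 - 25*x^3/8 + 25*x^2/64) dx. Term by term:
    ∫_0^1/2 25*x^6/4 dx = 25/3584;  ∫_0^1/2 -25*x^5/2 dx = -25/768;  ∫_0^1/2 75*x^4/8 dx = 15/256;
    ∫_0^1/2 -25*x^3/8 dx = -25/512;  ∫_0^1/2 25*x^2/64 dx = 25/1536.
  Sum: 25/3584 − 25/768 + 15/256 − 25/512 + 25/1536 = 5/10752.
  ∫_0^1/2 (u')² dx = ∫_0^1/2 (225*x^4/4 - 75*x^3 + 275*x^2/8 - 25*x/4 + 25/64) dx. Term by term:
    ∫_0^1/2 225*x^4/4 dx = 45/128;  ∫_0^1/2 -75*x^3 dx = -75/64;  ∫_0^1/2 275*x^2/8 dx = 275/192;
    ∫_0^1/2 -25*x/4 dx = -25/32;  ∫_0^1/2 25/64 dx = 25/128.
  Sum: 45/128 − 75/64 + 275/192 − 25/32 + 25/128 = 5/192.
∫_0^1/2 u² dx = 5/10752, so ||u||_L² = sqrt(210)/672.
∫_0^1/2 (u')² dx = 5/192, so ||u'||_L² = sqrt(15)/24.
Ratio ||u||_L² / ||u'||_L² = sqrt(14)/28.
Sharp Poincaré constant on H^1_0(0, 1/2) is C_P = L/π = 1/(2*π), achieved by sin(2*π·x).
A polynomial bump cannot attain the sharp Poincaré constant (only the first sine eigenfunction does), so the ratio is strictly less than C_P, consistent with ||u||_L² ≤ C_P ||u'||_L².
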